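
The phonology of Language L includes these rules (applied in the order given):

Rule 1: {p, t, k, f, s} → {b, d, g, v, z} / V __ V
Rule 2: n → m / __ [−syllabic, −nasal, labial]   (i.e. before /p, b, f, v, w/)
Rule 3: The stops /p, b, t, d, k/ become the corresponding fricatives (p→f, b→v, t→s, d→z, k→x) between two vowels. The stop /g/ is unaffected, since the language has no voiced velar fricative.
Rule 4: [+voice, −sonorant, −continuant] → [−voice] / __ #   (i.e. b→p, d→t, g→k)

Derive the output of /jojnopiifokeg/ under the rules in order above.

jojnoviivogek

Rule 1 (intervocalic voicing): /p/ is a voiceless obstruent between vowels /o/ and /i/, so it voices to [b]. /f/ is a voiceless obstruent between vowels /i/ and /o/, so it voices to [v]. /k/ is a voiceless obstruent between vowels /o/ and /e/, so it voices to [g]. /jojnopiifokeg/ → jojnobiivogeg.
Rule 2 (nasal place assimilation): no segment meets the environment; /jojnobiivogeg/ is unchanged.
Rule 3 (intervocalic spirantization): /b/ is a stop between vowels /o/ and /i/, so it spirantizes to the fricative [v]. /jojnobiivogeg/ → jojnoviivogeg.
Rule 4 (final devoicing): /g/ is a voiced stop in word-final position, so it devoices to [k]. /jojnoviivogeg/ → jojnoviivogek.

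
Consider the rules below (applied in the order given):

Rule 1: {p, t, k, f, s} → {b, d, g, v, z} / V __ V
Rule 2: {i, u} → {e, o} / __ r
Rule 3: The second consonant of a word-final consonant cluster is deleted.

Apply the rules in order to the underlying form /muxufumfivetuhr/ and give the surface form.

Rule 1 (intervocalic voicing): /f/ is a voiceless obstruent between vowels /u/ and /u/, so it voices to [v]. /t/ is a voiceless obstruent between vowels /e/ and /u/, so it voices to [d]. /muxufumfivetuhr/ → muxuvumfiveduhr.
Rule 2 (pre-rhotic lowering): no segment meets the environment; /muxuvumfiveduhr/ is unchanged.
Rule 3 (final cluster simplification): /r/ is the second consonant of a word-final cluster /hr/, so it deletes. /muxuvumfiveduhr/ → muxuvumfiveduh.

muxuvumfiveduh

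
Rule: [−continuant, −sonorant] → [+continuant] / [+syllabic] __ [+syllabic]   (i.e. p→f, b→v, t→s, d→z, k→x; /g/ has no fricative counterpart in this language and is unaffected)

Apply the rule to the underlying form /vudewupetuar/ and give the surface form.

/d/ is a stop between vowels /u/ and /e/, so it spirantizes to the fricative [z].
/p/ is a stop between vowels /u/ and /e/, so it spirantizes to the fricative [f].
/t/ is a stop between vowels /e/ and /u/, so it spirantizes to the fricative [s].
Surface form: [vuzewufesuar].

vuzewufesuar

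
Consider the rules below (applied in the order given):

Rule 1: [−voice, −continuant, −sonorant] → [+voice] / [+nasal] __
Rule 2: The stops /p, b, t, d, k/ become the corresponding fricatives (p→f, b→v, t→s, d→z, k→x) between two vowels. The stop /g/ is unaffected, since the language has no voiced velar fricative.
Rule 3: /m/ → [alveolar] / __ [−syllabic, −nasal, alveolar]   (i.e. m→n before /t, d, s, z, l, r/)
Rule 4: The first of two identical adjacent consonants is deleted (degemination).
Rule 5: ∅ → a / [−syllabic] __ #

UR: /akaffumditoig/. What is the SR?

Rule 1 (post-nasal voicing): no segment meets the environment; /akaffumditoig/ is unchanged.
Rule 2 (intervocalic spirantization): /k/ is a stop between vowels /a/ and /a/, so it spirantizes to the fricative [x]. /t/ is a stop between vowels /i/ and /o/, so it spirantizes to the fricative [s]. /akaffumditoig/ → axaffumdisoig.
Rule 3 (nasal place assimilation): /m/ precedes the alveolar consonant /d/, so it assimilates in place to [n]. /axaffumdisoig/ → axaffundisoig.
Rule 4 (degemination): /ff/ is a geminate; the first /f/ deletes. /axaffundisoig/ → axafundisoig.
Rule 5 (final a-epenthesis): the form ends in the consonant /g/, so [a] is inserted word-finally. /axafundisoig/ → axafundisoiga.

axafundisoiga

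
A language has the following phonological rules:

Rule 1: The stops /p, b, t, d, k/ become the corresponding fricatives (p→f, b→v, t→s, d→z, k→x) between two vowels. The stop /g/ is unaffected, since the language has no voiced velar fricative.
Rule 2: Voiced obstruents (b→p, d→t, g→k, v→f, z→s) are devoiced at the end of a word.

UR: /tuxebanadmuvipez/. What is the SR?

tuxevanadmuvifes

Rule 1 (intervocalic spirantization): /b/ is a stop between vowels /e/ and /a/, so it spirantizes to the fricative [v]. /p/ is a stop between vowels /i/ and /e/, so it spirantizes to the fricative [f]. /tuxebanadmuvipez/ → tuxevanadmuvifez.
Rule 2 (final devoicing): /z/ is a voiced obstruent in word-final position, so it devoices to [s]. /tuxevanadmuvifez/ → tuxevanadmuvifes.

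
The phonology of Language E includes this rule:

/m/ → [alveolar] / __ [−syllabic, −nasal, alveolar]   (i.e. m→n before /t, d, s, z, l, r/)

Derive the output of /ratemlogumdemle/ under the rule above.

ratenlogundenle

/m/ precedes the alveolar consonant /l/, so it assimilates in place to [n].
/m/ precedes the alveolar consonant /d/, so it assimilates in place to [n].
/m/ precedes the alveolar consonant /l/, so it assimilates in place to [n].
Surface form: [ratenlogundenle].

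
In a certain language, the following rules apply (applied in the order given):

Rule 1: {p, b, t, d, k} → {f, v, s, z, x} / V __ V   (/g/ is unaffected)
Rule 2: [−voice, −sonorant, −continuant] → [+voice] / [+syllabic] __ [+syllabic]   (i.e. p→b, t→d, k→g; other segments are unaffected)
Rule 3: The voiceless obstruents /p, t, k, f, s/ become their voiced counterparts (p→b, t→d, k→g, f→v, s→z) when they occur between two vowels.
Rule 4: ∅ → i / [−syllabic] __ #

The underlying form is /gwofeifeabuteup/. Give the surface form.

Rule 1 (intervocalic spirantization): /b/ is a stop between vowels /a/ and /u/, so it spirantizes to the fricative [v]. /t/ is a stop between vowels /u/ and /e/, so it spirantizes to the fricative [s]. /gwofeifeabuteup/ → gwofeifeavuseup.
Rule 2 (intervocalic voicing): no segment meets the environment; /gwofeifeavuseup/ is unchanged.
Rule 3 (intervocalic voicing): /f/ is a voiceless obstruent between vowels /o/ and /e/, so it voices to [v]. /f/ is a voiceless obstruent between vowels /i/ and /e/, so it voices to [v]. /s/ is a voiceless obstruent between vowels /u/ and /e/, so it voices to [z]. /gwofeifeavuseup/ → gwoveiveavuzeup.
Rule 4 (final i-epenthesis): the form ends in the consonant /p/, so [i] is inserted word-finally. /gwoveiveavuzeup/ → gwoveiveavuzeupi.

gwoveiveavuzeupi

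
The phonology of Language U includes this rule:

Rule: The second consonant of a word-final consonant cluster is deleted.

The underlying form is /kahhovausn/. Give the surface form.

kahhovaus

/n/ is the second consonant of a word-final cluster /sn/, so it deletes.
The other instances of /k/, /h/, /v/, /s/ do not occur in the required environment and remain unchanged.
Surface form: [kahhovaus].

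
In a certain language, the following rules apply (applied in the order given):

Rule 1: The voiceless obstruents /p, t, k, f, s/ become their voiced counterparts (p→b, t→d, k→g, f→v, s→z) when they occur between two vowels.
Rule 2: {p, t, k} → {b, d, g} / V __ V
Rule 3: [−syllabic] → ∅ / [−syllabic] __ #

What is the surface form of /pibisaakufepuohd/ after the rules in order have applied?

pibizaaguvebuoh

Rule 1 (intervocalic voicing): /s/ is a voiceless obstruent between vowels /i/ and /a/, so it voices to [z]. /k/ is a voiceless obstruent between vowels /a/ and /u/, so it voices to [g]. /f/ is a voiceless obstruent between vowels /u/ and /e/, so it voices to [v]. /p/ is a voiceless obstruent between vowels /e/ and /u/, so it voices to [b]. /pibisaakufepuohd/ → pibizaaguvebuohd.
Rule 2 (intervocalic voicing): no segment meets the environment; /pibizaaguvebuohd/ is unchanged.
Rule 3 (final cluster simplification): /d/ is the second consonant of a word-final cluster /hd/, so it deletes. /pibizaaguvebuohd/ → pibizaaguvebuoh.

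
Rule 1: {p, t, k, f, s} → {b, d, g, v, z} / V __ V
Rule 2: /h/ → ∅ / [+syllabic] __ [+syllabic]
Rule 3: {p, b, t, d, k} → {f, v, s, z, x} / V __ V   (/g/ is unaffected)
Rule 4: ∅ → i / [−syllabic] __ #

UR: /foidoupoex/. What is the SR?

Rule 1 (intervocalic voicing): /p/ is a voiceless obstruent between vowels /u/ and /o/, so it voices to [b]. /foidoupoex/ → foidouboex.
Rule 2 (intervocalic h-deletion): no segment meets the environment; /foidouboex/ is unchanged.
Rule 3 (intervocalic spirantization): /d/ is a stop between vowels /i/ and /o/, so it spirantizes to the fricative [z]. /b/ is a stop between vowels /u/ and /o/, so it spirantizes to the fricative [v]. /foidouboex/ → foizouvoex.
Rule 4 (final i-epenthesis): the form ends in the consonant /x/, so [i] is inserted word-finally. /foizouvoex/ → foizouvoexi.

foizouvoexi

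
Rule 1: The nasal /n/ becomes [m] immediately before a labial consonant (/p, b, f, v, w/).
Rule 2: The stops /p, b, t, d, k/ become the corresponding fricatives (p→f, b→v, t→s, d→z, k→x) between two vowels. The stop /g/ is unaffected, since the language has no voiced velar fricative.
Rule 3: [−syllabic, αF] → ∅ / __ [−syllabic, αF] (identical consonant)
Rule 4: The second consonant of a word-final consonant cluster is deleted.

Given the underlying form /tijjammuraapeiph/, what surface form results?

tijamuraafeip

Rule 1 (nasal place assimilation): no segment meets the environment; /tijjammuraapeiph/ is unchanged.
Rule 2 (intervocalic spirantization): /p/ is a stop between vowels /a/ and /e/, so it spirantizes to the fricative [f]. /tijjammuraapeiph/ → tijjammuraafeiph.
Rule 3 (degemination): /jj/ is a geminate; the first /j/ deletes. /mm/ is a geminate; the first /m/ deletes. /tijjammuraafeiph/ → tijamuraafeiph.
Rule 4 (final cluster simplification): /h/ is the second consonant of a word-final cluster /ph/, so it deletes. /tijamuraafeiph/ → tijamuraafeip.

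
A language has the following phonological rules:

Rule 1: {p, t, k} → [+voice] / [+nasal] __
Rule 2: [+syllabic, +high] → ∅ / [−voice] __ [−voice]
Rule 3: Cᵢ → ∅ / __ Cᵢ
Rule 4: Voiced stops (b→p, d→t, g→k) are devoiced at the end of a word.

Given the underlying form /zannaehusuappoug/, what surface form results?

Rule 1 (post-nasal voicing): no segment meets the environment; /zannaehusuappoug/ is unchanged.
Rule 2 (high vowel syncope): /u/ is a high vowel flanked by voiceless consonants /h/ and /s/, so it deletes. /zannaehusuappoug/ → zannaehsuappoug.
Rule 3 (degemination): /nn/ is a geminate; the first /n/ deletes. /pp/ is a geminate; the first /p/ deletes. /zannaehsuappoug/ → zanaehsuapoug.
Rule 4 (final devoicing): /g/ is a voiced stop in word-final position, so it devoices to [k]. /zanaehsuapoug/ → zanaehsuapouk.

zanaehsuapouk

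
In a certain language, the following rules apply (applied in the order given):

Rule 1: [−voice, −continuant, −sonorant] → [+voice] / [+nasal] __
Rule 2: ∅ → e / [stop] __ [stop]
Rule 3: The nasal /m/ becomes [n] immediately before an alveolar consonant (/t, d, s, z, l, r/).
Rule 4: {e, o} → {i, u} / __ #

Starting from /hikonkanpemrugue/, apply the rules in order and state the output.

hikonganbenrugui

Rule 1 (post-nasal voicing): /k/ is a voiceless stop immediately after the nasal /n/, so it voices to [g]. /p/ is a voiceless stop immediately after the nasal /n/, so it voices to [b]. /hikonkanpemrugue/ → hikonganbemrugue.
Rule 2 (stop-cluster e-epenthesis): no segment meets the environment; /hikonganbemrugue/ is unchanged.
Rule 3 (nasal place assimilation): /m/ precedes the alveolar consonant /r/, so it assimilates in place to [n]. /hikonganbemrugue/ → hikonganbenrugue.
Rule 4 (final vowel raising): /e/ is a mid vowel in word-final position, so it raises to [i]. /hikonganbenrugue/ → hikonganbenrugui.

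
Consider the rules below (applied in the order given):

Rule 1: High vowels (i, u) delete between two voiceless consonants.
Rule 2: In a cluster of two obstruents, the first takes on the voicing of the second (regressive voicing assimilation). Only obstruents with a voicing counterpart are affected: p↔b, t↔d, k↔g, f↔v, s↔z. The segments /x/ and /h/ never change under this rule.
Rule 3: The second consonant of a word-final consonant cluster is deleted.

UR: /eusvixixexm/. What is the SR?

euzvixxex

Rule 1 (high vowel syncope): /i/ is a high vowel flanked by voiceless consonants /x/ and /x/, so it deletes. /eusvixixexm/ → eusvixxexm.
Rule 2 (regressive voicing assimilation): /s/ precedes the voiced obstruent /v/, so it voices to [z] by assimilation. /eusvixxexm/ → euzvixxexm.
Rule 3 (final cluster simplification): /m/ is the second consonant of a word-final cluster /xm/, so it deletes. /euzvixxexm/ → euzvixxex.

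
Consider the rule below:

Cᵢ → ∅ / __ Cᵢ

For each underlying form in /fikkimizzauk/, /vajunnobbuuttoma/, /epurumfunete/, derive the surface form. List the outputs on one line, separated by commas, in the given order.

/fikkimizzauk/: /kk/ is a geminate; the first /k/ deletes. /zz/ is a geminate; the first /z/ deletes. → [fikimizauk].
/vajunnobbuuttoma/: /nn/ is a geminate; the first /n/ deletes. /bb/ is a geminate; the first /b/ deletes. /tt/ is a geminate; the first /t/ deletes. → [vajunobuutoma].
/epurumfunete/: the rule's environment is not met; surfaces unchanged as [epurumfunete].

fikimizauk, vajunobuutoma, epurumfunete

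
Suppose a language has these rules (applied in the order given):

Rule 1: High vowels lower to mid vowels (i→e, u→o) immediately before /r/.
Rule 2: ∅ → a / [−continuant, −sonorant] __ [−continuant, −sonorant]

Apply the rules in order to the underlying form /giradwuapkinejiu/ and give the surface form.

Rule 1 (pre-rhotic lowering): /i/ is a high vowel immediately before /r/, so it lowers to [e]. /giradwuapkinejiu/ → geradwuapkinejiu.
Rule 2 (stop-cluster a-epenthesis): /p/ and /k/ form a stop–stop cluster, so [a] is inserted between them. /geradwuapkinejiu/ → geradwuapakinejiu.

geradwuapakinejiu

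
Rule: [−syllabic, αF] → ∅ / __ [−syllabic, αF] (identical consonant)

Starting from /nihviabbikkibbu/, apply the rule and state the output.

nihviabikibu

/bb/ is a geminate; the first /b/ deletes.
/kk/ is a geminate; the first /k/ deletes.
/bb/ is a geminate; the first /b/ deletes.
The other instances of /n/, /h/, /v/, /b/, /k/ do not occur in the required environment and remain unchanged.
Surface form: [nihviabikibu].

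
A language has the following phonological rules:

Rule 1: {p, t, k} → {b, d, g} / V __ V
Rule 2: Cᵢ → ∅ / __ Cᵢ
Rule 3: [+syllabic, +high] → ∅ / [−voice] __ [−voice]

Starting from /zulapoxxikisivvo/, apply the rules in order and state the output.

Rule 1 (intervocalic voicing): /p/ is a voiceless stop between vowels /a/ and /o/, so it voices to [b]. /k/ is a voiceless stop between vowels /i/ and /i/, so it voices to [g]. /zulapoxxikisivvo/ → zulaboxxigisivvo.
Rule 2 (degemination): /xx/ is a geminate; the first /x/ deletes. /vv/ is a geminate; the first /v/ deletes. /zulaboxxigisivvo/ → zulaboxigisivo.
Rule 3 (high vowel syncope): no segment meets the environment; /zulaboxigisivo/ is unchanged.

zulaboxigisivo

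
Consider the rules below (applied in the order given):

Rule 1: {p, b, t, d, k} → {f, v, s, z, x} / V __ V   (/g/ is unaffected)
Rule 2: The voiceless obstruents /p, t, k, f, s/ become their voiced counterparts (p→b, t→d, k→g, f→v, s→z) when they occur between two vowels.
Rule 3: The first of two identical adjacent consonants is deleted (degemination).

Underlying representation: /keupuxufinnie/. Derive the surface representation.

keuvuxuvinie

Rule 1 (intervocalic spirantization): /p/ is a stop between vowels /u/ and /u/, so it spirantizes to the fricative [f]. /keupuxufinnie/ → keufuxufinnie.
Rule 2 (intervocalic voicing): /f/ is a voiceless obstruent between vowels /u/ and /u/, so it voices to [v]. /f/ is a voiceless obstruent between vowels /u/ and /i/, so it voices to [v]. /keufuxufinnie/ → keuvuxuvinnie.
Rule 3 (degemination): /nn/ is a geminate; the first /n/ deletes. /keuvuxuvinnie/ → keuvuxuvinie.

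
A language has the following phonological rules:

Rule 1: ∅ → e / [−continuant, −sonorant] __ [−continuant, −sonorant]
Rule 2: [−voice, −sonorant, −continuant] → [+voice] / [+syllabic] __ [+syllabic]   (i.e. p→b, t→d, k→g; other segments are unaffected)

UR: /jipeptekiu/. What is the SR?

jibebedegiu

Rule 1 (stop-cluster e-epenthesis): /p/ and /t/ form a stop–stop cluster, so [e] is inserted between them. /jipeptekiu/ → jipepetekiu.
Rule 2 (intervocalic voicing): /p/ is a voiceless stop between vowels /i/ and /e/, so it voices to [b]. /p/ is a voiceless stop between vowels /e/ and /e/, so it voices to [b]. /t/ is a voiceless stop between vowels /e/ and /e/, so it voices to [d]. /k/ is a voiceless stop between vowels /e/ and /i/, so it voices to [g]. /jipepetekiu/ → jibebedegiu.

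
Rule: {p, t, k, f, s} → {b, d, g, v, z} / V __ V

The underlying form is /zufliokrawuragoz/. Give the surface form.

zufliokrawuragoz

No segment of /zufliokrawuragoz/ meets the structural description of the rule, so the form surfaces unchanged.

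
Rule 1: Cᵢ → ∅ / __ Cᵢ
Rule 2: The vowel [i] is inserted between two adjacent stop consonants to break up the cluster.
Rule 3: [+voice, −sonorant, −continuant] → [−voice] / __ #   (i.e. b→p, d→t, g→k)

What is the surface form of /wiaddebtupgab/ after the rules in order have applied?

wiadebitupigap

Rule 1 (degemination): /dd/ is a geminate; the first /d/ deletes. /wiaddebtupgab/ → wiadebtupgab.
Rule 2 (stop-cluster i-epenthesis): /b/ and /t/ form a stop–stop cluster, so [i] is inserted between them. /p/ and /g/ form a stop–stop cluster, so [i] is inserted between them. /wiadebtupgab/ → wiadebitupigab.
Rule 3 (final devoicing): /b/ is a voiced stop in word-final position, so it devoices to [p]. /wiadebitupigab/ → wiadebitupigap.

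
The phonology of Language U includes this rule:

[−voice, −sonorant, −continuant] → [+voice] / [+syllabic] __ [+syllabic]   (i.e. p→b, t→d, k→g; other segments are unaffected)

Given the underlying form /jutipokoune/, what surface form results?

/t/ is a voiceless stop between vowels /u/ and /i/, so it voices to [d].
/p/ is a voiceless stop between vowels /i/ and /o/, so it voices to [b].
/k/ is a voiceless stop between vowels /o/ and /o/, so it voices to [g].
Surface form: [judibogoune].

judibogoune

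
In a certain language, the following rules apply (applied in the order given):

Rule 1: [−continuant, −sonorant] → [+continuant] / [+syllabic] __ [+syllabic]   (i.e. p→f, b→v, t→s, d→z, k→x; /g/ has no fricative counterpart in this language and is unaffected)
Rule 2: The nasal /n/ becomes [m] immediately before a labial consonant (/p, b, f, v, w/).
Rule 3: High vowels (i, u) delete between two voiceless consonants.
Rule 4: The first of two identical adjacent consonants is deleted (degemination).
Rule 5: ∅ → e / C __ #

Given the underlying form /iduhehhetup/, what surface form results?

Rule 1 (intervocalic spirantization): /d/ is a stop between vowels /i/ and /u/, so it spirantizes to the fricative [z]. /t/ is a stop between vowels /e/ and /u/, so it spirantizes to the fricative [s]. /iduhehhetup/ → izuhehhesup.
Rule 2 (nasal place assimilation): no segment meets the environment; /izuhehhesup/ is unchanged.
Rule 3 (high vowel syncope): /u/ is a high vowel flanked by voiceless consonants /s/ and /p/, so it deletes. /izuhehhesup/ → izuhehhesp.
Rule 4 (degemination): /hh/ is a geminate; the first /h/ deletes. /izuhehhesp/ → izuhehesp.
Rule 5 (final e-epenthesis): the form ends in the consonant /p/, so [e] is inserted word-finally. /izuhehesp/ → izuhehespe.

izuhehespe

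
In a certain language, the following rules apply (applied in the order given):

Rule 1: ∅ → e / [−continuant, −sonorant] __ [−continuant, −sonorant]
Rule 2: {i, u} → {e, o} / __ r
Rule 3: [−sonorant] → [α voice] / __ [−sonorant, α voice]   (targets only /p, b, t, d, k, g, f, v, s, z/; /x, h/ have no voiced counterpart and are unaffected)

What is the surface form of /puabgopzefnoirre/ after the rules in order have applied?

Rule 1 (stop-cluster e-epenthesis): /b/ and /g/ form a stop–stop cluster, so [e] is inserted between them. /puabgopzefnoirre/ → puabegopzefnoirre.
Rule 2 (pre-rhotic lowering): /i/ is a high vowel immediately before /r/, so it lowers to [e]. /puabegopzefnoirre/ → puabegopzefnoerre.
Rule 3 (regressive voicing assimilation): /p/ precedes the voiced obstruent /z/, so it voices to [b] by assimilation. /puabegopzefnoerre/ → puabegobzefnoerre.

puabegobzefnoerre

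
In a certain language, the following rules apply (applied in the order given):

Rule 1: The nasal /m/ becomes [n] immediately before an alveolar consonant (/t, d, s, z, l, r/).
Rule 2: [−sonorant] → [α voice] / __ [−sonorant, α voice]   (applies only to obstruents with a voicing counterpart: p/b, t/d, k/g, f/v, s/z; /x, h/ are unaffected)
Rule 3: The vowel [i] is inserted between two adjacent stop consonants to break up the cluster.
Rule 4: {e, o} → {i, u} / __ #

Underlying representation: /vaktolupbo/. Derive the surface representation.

Rule 1 (nasal place assimilation): no segment meets the environment; /vaktolupbo/ is unchanged.
Rule 2 (regressive voicing assimilation): /p/ precedes the voiced obstruent /b/, so it voices to [b] by assimilation. /vaktolupbo/ → vaktolubbo.
Rule 3 (stop-cluster i-epenthesis): /k/ and /t/ form a stop–stop cluster, so [i] is inserted between them. /b/ and /b/ form a stop–stop cluster, so [i] is inserted between them. /vaktolubbo/ → vakitolubibo.
Rule 4 (final vowel raising): /o/ is a mid vowel in word-final position, so it raises to [u]. /vakitolubibo/ → vakitolubibu.

vakitolubibu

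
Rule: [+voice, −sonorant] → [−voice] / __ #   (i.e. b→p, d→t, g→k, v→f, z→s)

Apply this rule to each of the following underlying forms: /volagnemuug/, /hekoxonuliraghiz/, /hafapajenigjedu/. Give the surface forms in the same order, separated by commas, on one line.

volagnemuuk, hekoxonuliraghis, hafapajenigjedu

/volagnemuug/: /g/ is a voiced obstruent in word-final position, so it devoices to [k]. → [volagnemuuk].
/hekoxonuliraghiz/: /z/ is a voiced obstruent in word-final position, so it devoices to [s]. → [hekoxonuliraghis].
/hafapajenigjedu/: the rule's environment is not met; surfaces unchanged as [hafapajenigjedu].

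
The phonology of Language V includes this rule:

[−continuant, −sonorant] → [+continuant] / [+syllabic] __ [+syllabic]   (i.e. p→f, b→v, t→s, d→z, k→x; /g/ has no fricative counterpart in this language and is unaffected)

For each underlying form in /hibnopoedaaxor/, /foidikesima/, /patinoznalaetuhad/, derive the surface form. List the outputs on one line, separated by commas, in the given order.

hibnofoezaaxor, foizixesima, pasinoznalaesuhad

/hibnopoedaaxor/: /p/ is a stop between vowels /o/ and /o/, so it spirantizes to the fricative [f]. /d/ is a stop between vowels /e/ and /a/, so it spirantizes to the fricative [z]. → [hibnofoezaaxor].
/foidikesima/: /d/ is a stop between vowels /i/ and /i/, so it spirantizes to the fricative [z]. /k/ is a stop between vowels /i/ and /e/, so it spirantizes to the fricative [x]. → [foizixesima].
/patinoznalaetuhad/: /t/ is a stop between vowels /a/ and /i/, so it spirantizes to the fricative [s]. /t/ is a stop between vowels /e/ and /u/, so it spirantizes to the fricative [s]. → [pasinoznalaesuhad].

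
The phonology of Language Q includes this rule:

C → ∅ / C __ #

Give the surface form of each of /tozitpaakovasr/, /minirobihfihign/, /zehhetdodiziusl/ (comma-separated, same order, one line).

/tozitpaakovasr/: /r/ is the second consonant of a word-final cluster /sr/, so it deletes. → [tozitpaakovas].
/minirobihfihign/: /n/ is the second consonant of a word-final cluster /gn/, so it deletes. → [minirobihfihig].
/zehhetdodiziusl/: /l/ is the second consonant of a word-final cluster /sl/, so it deletes. → [zehhetdodizius].

tozitpaakovas, minirobihfihig, zehhetdodizius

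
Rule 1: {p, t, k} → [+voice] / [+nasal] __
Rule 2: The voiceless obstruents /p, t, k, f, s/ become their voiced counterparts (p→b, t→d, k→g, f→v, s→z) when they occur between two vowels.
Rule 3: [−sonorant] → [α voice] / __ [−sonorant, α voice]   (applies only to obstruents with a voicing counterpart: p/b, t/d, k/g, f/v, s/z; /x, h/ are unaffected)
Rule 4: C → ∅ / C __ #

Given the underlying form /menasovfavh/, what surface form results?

menazoffaf

Rule 1 (post-nasal voicing): no segment meets the environment; /menasovfavh/ is unchanged.
Rule 2 (intervocalic voicing): /s/ is a voiceless obstruent between vowels /a/ and /o/, so it voices to [z]. /menasovfavh/ → menazovfavh.
Rule 3 (regressive voicing assimilation): /v/ precedes the voiceless obstruent /f/, so it devoices to [f] by assimilation. /v/ precedes the voiceless obstruent /h/, so it devoices to [f] by assimilation. /menazovfavh/ → menazoffafh.
Rule 4 (final cluster simplification): /h/ is the second consonant of a word-final cluster /fh/, so it deletes. /menazoffafh/ → menazoffaf.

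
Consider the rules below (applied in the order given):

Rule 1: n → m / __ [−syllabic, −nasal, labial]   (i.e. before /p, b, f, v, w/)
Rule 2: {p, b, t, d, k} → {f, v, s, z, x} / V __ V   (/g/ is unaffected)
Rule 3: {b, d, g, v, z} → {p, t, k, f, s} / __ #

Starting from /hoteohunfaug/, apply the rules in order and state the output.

hoseohumfauk

Rule 1 (nasal place assimilation): /n/ precedes the labial consonant /f/, so it assimilates in place to [m]. /hoteohunfaug/ → hoteohumfaug.
Rule 2 (intervocalic spirantization): /t/ is a stop between vowels /o/ and /e/, so it spirantizes to the fricative [s]. /hoteohumfaug/ → hoseohumfaug.
Rule 3 (final devoicing): /g/ is a voiced obstruent in word-final position, so it devoices to [k]. /hoseohumfaug/ → hoseohumfauk.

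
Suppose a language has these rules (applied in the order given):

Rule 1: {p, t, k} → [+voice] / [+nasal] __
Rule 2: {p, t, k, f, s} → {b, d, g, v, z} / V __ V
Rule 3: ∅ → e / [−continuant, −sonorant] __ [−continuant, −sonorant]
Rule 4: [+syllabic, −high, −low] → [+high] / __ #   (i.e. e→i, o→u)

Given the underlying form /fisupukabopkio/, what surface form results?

Rule 1 (post-nasal voicing): no segment meets the environment; /fisupukabopkio/ is unchanged.
Rule 2 (intervocalic voicing): /s/ is a voiceless obstruent between vowels /i/ and /u/, so it voices to [z]. /p/ is a voiceless obstruent between vowels /u/ and /u/, so it voices to [b]. /k/ is a voiceless obstruent between vowels /u/ and /a/, so it voices to [g]. /fisupukabopkio/ → fizubugabopkio.
Rule 3 (stop-cluster e-epenthesis): /p/ and /k/ form a stop–stop cluster, so [e] is inserted between them. /fizubugabopkio/ → fizubugabopekio.
Rule 4 (final vowel raising): /o/ is a mid vowel in word-final position, so it raises to [u]. /fizubugabopekio/ → fizubugabopekiu.

fizubugabopekiu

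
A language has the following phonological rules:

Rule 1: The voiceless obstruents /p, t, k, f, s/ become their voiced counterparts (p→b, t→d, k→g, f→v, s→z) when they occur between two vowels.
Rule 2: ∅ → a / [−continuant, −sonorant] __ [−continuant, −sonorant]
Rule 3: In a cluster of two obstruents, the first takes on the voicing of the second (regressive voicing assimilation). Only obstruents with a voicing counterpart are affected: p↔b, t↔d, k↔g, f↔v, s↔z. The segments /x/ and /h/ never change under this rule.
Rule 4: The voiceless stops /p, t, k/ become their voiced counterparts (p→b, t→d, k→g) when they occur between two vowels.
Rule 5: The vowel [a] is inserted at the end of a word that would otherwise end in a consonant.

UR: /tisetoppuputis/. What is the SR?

tizedobabubudisa

Rule 1 (intervocalic voicing): /s/ is a voiceless obstruent between vowels /i/ and /e/, so it voices to [z]. /t/ is a voiceless obstruent between vowels /e/ and /o/, so it voices to [d]. /p/ is a voiceless obstruent between vowels /u/ and /u/, so it voices to [b]. /t/ is a voiceless obstruent between vowels /u/ and /i/, so it voices to [d]. /tisetoppuputis/ → tizedoppubudis.
Rule 2 (stop-cluster a-epenthesis): /p/ and /p/ form a stop–stop cluster, so [a] is inserted between them. /tizedoppubudis/ → tizedopapubudis.
Rule 3 (regressive voicing assimilation): no segment meets the environment; /tizedopapubudis/ is unchanged.
Rule 4 (intervocalic voicing): /p/ is a voiceless stop between vowels /o/ and /a/, so it voices to [b]. /p/ is a voiceless stop between vowels /a/ and /u/, so it voices to [b]. /tizedopapubudis/ → tizedobabubudis.
Rule 5 (final a-epenthesis): the form ends in the consonant /s/, so [a] is inserted word-finally. /tizedobabubudis/ → tizedobabubudisa.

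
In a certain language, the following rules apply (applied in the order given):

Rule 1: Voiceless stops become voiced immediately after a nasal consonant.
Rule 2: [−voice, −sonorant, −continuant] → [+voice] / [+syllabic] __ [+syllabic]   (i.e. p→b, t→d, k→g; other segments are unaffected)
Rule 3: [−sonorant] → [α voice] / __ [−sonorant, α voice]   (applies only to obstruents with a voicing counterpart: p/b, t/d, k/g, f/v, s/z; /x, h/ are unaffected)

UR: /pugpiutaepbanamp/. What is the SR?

Rule 1 (post-nasal voicing): /p/ is a voiceless stop immediately after the nasal /m/, so it voices to [b]. /pugpiutaepbanamp/ → pugpiutaepbanamb.
Rule 2 (intervocalic voicing): /t/ is a voiceless stop between vowels /u/ and /a/, so it voices to [d]. /pugpiutaepbanamb/ → pugpiudaepbanamb.
Rule 3 (regressive voicing assimilation): /g/ precedes the voiceless obstruent /p/, so it devoices to [k] by assimilation. /p/ precedes the voiced obstruent /b/, so it voices to [b] by assimilation. /pugpiudaepbanamb/ → pukpiudaebbanamb.

pukpiudaebbanamb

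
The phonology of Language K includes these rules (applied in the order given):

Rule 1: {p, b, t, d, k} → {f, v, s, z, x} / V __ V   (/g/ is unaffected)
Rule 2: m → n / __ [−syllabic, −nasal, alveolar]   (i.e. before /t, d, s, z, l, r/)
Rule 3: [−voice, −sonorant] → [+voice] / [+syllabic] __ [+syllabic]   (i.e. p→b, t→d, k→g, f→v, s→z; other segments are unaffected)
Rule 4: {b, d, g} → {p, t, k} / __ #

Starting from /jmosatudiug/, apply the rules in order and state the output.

Rule 1 (intervocalic spirantization): /t/ is a stop between vowels /a/ and /u/, so it spirantizes to the fricative [s]. /d/ is a stop between vowels /u/ and /i/, so it spirantizes to the fricative [z]. /jmosatudiug/ → jmosasuziug.
Rule 2 (nasal place assimilation): no segment meets the environment; /jmosasuziug/ is unchanged.
Rule 3 (intervocalic voicing): /s/ is a voiceless obstruent between vowels /o/ and /a/, so it voices to [z]. /s/ is a voiceless obstruent between vowels /a/ and /u/, so it voices to [z]. /jmosasuziug/ → jmozazuziug.
Rule 4 (final devoicing): /g/ is a voiced stop in word-final position, so it devoices to [k]. /jmozazuziug/ → jmozazuziuk.

jmozazuziuk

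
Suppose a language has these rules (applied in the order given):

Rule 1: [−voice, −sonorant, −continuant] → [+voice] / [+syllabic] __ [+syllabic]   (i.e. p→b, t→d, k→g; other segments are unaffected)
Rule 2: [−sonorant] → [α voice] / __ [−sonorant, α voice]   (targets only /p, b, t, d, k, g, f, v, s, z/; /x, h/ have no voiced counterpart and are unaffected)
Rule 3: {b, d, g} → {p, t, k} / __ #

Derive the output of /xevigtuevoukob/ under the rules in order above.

Rule 1 (intervocalic voicing): /k/ is a voiceless stop between vowels /u/ and /o/, so it voices to [g]. /xevigtuevoukob/ → xevigtuevougob.
Rule 2 (regressive voicing assimilation): /g/ precedes the voiceless obstruent /t/, so it devoices to [k] by assimilation. /xevigtuevougob/ → xeviktuevougob.
Rule 3 (final devoicing): /b/ is a voiced stop in word-final position, so it devoices to [p]. /xeviktuevougob/ → xeviktuevougop.

xeviktuevougop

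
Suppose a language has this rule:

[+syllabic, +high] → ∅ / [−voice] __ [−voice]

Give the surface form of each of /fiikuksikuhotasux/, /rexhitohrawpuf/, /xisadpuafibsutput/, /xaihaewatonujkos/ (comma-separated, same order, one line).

/fiikuksikuhotasux/: /u/ is a high vowel flanked by voiceless consonants /k/ and /k/, so it deletes. /i/ is a high vowel flanked by voiceless consonants /s/ and /k/, so it deletes. /u/ is a high vowel flanked by voiceless consonants /k/ and /h/, so it deletes. /u/ is a high vowel flanked by voiceless consonants /s/ and /x/, so it deletes. → [fiikkskhotasx].
/rexhitohrawpuf/: /i/ is a high vowel flanked by voiceless consonants /h/ and /t/, so it deletes. /u/ is a high vowel flanked by voiceless consonants /p/ and /f/, so it deletes. → [rexhtohrawpf].
/xisadpuafibsutput/: /i/ is a high vowel flanked by voiceless consonants /x/ and /s/, so it deletes. /u/ is a high vowel flanked by voiceless consonants /s/ and /t/, so it deletes. /u/ is a high vowel flanked by voiceless consonants /p/ and /t/, so it deletes. → [xsadpuafibstpt].
/xaihaewatonujkos/: the rule's environment is not met; surfaces unchanged as [xaihaewatonujkos].

fiikkskhotasx, rexhtohrawpf, xsadpuafibstpt, xaihaewatonujkos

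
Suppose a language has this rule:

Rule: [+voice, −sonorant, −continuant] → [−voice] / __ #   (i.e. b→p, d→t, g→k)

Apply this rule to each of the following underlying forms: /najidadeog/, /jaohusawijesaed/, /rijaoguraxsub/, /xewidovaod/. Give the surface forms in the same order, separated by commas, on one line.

najidadeok, jaohusawijesaet, rijaoguraxsup, xewidovaot

/najidadeog/: /g/ is a voiced stop in word-final position, so it devoices to [k]. → [najidadeok].
/jaohusawijesaed/: /d/ is a voiced stop in word-final position, so it devoices to [t]. → [jaohusawijesaet].
/rijaoguraxsub/: /b/ is a voiced stop in word-final position, so it devoices to [p]. → [rijaoguraxsup].
/xewidovaod/: /d/ is a voiced stop in word-final position, so it devoices to [t]. → [xewidovaot].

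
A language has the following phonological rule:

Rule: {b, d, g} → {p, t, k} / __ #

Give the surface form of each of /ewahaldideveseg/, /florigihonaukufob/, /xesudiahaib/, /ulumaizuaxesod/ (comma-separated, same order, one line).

/ewahaldideveseg/: /g/ is a voiced stop in word-final position, so it devoices to [k]. → [ewahaldidevesek].
/florigihonaukufob/: /b/ is a voiced stop in word-final position, so it devoices to [p]. → [florigihonaukufop].
/xesudiahaib/: /b/ is a voiced stop in word-final position, so it devoices to [p]. → [xesudiahaip].
/ulumaizuaxesod/: /d/ is a voiced stop in word-final position, so it devoices to [t]. → [ulumaizuaxesot].

ewahaldidevesek, florigihonaukufop, xesudiahaip, ulumaizuaxesot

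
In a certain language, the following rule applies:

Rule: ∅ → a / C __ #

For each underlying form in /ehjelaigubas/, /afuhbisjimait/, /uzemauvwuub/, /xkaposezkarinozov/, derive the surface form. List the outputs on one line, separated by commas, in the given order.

ehjelaigubasa, afuhbisjimaita, uzemauvwuuba, xkaposezkarinozova

/ehjelaigubas/: the form ends in the consonant /s/, so [a] is inserted word-finally. → [ehjelaigubasa].
/afuhbisjimait/: the form ends in the consonant /t/, so [a] is inserted word-finally. → [afuhbisjimaita].
/uzemauvwuub/: the form ends in the consonant /b/, so [a] is inserted word-finally. → [uzemauvwuuba].
/xkaposezkarinozov/: the form ends in the consonant /v/, so [a] is inserted word-finally. → [xkaposezkarinozova].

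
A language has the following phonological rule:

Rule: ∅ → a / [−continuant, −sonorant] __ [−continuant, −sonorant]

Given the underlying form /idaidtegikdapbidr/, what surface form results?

idaidategikadapabidr

/d/ and /t/ form a stop–stop cluster, so [a] is inserted between them.
/k/ and /d/ form a stop–stop cluster, so [a] is inserted between them.
/p/ and /b/ form a stop–stop cluster, so [a] is inserted between them.
Surface form: [idaidategikadapabidr].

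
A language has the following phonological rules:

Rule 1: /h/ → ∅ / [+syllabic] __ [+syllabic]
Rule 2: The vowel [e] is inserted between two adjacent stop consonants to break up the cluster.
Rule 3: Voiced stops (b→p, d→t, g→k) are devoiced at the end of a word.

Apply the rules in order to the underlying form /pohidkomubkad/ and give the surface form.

Rule 1 (intervocalic h-deletion): /h/ occurs between vowels /o/ and /i/, so it deletes. /pohidkomubkad/ → poidkomubkad.
Rule 2 (stop-cluster e-epenthesis): /d/ and /k/ form a stop–stop cluster, so [e] is inserted between them. /b/ and /k/ form a stop–stop cluster, so [e] is inserted between them. /poidkomubkad/ → poidekomubekad.
Rule 3 (final devoicing): /d/ is a voiced stop in word-final position, so it devoices to [t]. /poidekomubekad/ → poidekomubekat.

poidekomubekat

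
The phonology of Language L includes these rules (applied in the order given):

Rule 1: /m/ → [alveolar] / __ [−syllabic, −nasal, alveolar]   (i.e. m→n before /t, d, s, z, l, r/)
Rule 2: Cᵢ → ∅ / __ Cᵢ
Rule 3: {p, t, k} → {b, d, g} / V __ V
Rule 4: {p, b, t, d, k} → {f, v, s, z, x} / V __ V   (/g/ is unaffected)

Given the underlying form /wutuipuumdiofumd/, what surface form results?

Rule 1 (nasal place assimilation): /m/ precedes the alveolar consonant /d/, so it assimilates in place to [n]. /m/ precedes the alveolar consonant /d/, so it assimilates in place to [n]. /wutuipuumdiofumd/ → wutuipuundiofund.
Rule 2 (degemination): no segment meets the environment; /wutuipuundiofund/ is unchanged.
Rule 3 (intervocalic voicing): /t/ is a voiceless stop between vowels /u/ and /u/, so it voices to [d]. /p/ is a voiceless stop between vowels /i/ and /u/, so it voices to [b]. /wutuipuundiofund/ → wuduibuundiofund.
Rule 4 (intervocalic spirantization): /d/ is a stop between vowels /u/ and /u/, so it spirantizes to the fricative [z]. /b/ is a stop between vowels /i/ and /u/, so it spirantizes to the fricative [v]. /wuduibuundiofund/ → wuzuivuundiofund.

wuzuivuundiofund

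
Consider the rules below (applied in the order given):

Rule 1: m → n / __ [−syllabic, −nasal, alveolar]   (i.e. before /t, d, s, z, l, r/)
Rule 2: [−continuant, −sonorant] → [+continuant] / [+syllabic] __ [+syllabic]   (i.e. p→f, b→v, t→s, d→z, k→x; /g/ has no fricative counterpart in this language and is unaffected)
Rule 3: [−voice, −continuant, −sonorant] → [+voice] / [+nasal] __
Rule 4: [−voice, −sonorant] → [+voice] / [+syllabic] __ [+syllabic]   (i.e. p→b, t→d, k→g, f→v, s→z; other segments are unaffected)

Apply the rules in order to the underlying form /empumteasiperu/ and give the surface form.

embundeaziveru

Rule 1 (nasal place assimilation): /m/ precedes the alveolar consonant /t/, so it assimilates in place to [n]. /empumteasiperu/ → empunteasiperu.
Rule 2 (intervocalic spirantization): /p/ is a stop between vowels /i/ and /e/, so it spirantizes to the fricative [f]. /empunteasiperu/ → empunteasiferu.
Rule 3 (post-nasal voicing): /p/ is a voiceless stop immediately after the nasal /m/, so it voices to [b]. /t/ is a voiceless stop immediately after the nasal /n/, so it voices to [d]. /empunteasiferu/ → embundeasiferu.
Rule 4 (intervocalic voicing): /s/ is a voiceless obstruent between vowels /a/ and /i/, so it voices to [z]. /f/ is a voiceless obstruent between vowels /i/ and /e/, so it voices to [v]. /embundeasiferu/ → embundeaziveru.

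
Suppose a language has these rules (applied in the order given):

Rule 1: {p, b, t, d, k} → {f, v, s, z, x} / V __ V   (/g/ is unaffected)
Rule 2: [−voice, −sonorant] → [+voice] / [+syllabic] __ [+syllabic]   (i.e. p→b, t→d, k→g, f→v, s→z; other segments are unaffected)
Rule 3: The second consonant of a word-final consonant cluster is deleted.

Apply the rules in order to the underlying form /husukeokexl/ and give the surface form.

Rule 1 (intervocalic spirantization): /k/ is a stop between vowels /u/ and /e/, so it spirantizes to the fricative [x]. /k/ is a stop between vowels /o/ and /e/, so it spirantizes to the fricative [x]. /husukeokexl/ → husuxeoxexl.
Rule 2 (intervocalic voicing): /s/ is a voiceless obstruent between vowels /u/ and /u/, so it voices to [z]. /husuxeoxexl/ → huzuxeoxexl.
Rule 3 (final cluster simplification): /l/ is the second consonant of a word-final cluster /xl/, so it deletes. /huzuxeoxexl/ → huzuxeoxex.

huzuxeoxex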